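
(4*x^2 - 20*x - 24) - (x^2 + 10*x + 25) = 3*x^2 - 30*x - 49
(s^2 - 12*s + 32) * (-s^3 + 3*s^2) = -s^5 + 15*s^4 - 68*s^3 + 96*s^2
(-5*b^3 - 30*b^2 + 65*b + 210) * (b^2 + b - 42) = -5*b^5 - 35*b^4 + 245*b^3 + 1535*b^2 - 2520*b - 8820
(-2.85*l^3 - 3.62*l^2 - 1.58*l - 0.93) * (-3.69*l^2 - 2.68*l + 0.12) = 10.5165*l^5 + 20.9958*l^4 + 15.1898*l^3 + 7.2317*l^2 + 2.3028*l - 0.1116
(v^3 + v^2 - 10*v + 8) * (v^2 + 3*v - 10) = v^5 + 4*v^4 - 17*v^3 - 32*v^2 + 124*v - 80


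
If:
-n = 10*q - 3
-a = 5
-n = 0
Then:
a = -5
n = 0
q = 3/10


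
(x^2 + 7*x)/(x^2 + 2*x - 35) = x/(x - 5)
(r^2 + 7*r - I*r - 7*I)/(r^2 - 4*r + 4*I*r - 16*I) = (r^2 + r*(7 - I) - 7*I)/(r^2 + 4*r*(-1 + I) - 16*I)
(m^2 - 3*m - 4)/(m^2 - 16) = (m + 1)/(m + 4)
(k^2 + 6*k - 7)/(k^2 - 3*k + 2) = (k + 7)/(k - 2)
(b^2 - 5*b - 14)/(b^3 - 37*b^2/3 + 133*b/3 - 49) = 3*(b + 2)/(3*b^2 - 16*b + 21)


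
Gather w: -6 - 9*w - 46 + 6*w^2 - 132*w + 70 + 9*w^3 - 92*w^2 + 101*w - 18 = 9*w^3 - 86*w^2 - 40*w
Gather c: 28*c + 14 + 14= 28*c + 28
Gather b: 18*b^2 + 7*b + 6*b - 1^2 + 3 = 18*b^2 + 13*b + 2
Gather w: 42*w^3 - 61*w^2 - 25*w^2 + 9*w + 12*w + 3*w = 42*w^3 - 86*w^2 + 24*w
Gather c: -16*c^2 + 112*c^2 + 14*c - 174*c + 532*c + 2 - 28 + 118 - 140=96*c^2 + 372*c - 48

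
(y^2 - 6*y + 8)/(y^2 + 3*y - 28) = (y - 2)/(y + 7)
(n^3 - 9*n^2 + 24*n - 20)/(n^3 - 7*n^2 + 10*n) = (n - 2)/n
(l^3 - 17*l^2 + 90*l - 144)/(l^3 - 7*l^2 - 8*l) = (l^2 - 9*l + 18)/(l*(l + 1))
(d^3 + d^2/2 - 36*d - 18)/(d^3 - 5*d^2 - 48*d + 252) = (d^2 + 13*d/2 + 3)/(d^2 + d - 42)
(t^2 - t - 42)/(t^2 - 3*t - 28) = (t + 6)/(t + 4)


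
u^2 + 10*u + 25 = (u + 5)^2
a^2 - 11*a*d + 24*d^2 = (a - 8*d)*(a - 3*d)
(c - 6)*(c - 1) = c^2 - 7*c + 6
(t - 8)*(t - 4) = t^2 - 12*t + 32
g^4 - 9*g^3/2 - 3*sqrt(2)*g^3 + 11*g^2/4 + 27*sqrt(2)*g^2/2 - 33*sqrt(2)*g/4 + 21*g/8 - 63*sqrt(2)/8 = (g - 7/2)*(g - 3/2)*(g + 1/2)*(g - 3*sqrt(2))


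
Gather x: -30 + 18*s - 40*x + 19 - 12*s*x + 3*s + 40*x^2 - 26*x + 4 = 21*s + 40*x^2 + x*(-12*s - 66) - 7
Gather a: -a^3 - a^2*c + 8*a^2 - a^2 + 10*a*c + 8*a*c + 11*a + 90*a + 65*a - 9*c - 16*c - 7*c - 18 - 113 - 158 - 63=-a^3 + a^2*(7 - c) + a*(18*c + 166) - 32*c - 352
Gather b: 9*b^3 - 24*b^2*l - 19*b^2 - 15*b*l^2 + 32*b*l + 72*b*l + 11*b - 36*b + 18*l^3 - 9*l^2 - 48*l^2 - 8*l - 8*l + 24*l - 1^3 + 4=9*b^3 + b^2*(-24*l - 19) + b*(-15*l^2 + 104*l - 25) + 18*l^3 - 57*l^2 + 8*l + 3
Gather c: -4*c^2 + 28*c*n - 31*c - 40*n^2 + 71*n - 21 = -4*c^2 + c*(28*n - 31) - 40*n^2 + 71*n - 21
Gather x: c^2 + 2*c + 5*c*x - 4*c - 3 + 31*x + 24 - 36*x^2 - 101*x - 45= c^2 - 2*c - 36*x^2 + x*(5*c - 70) - 24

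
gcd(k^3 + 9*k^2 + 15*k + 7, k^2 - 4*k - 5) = k + 1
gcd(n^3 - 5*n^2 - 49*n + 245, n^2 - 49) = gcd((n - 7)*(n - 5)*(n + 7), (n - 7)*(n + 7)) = n^2 - 49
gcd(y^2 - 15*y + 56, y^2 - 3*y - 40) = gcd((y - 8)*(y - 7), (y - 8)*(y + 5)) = y - 8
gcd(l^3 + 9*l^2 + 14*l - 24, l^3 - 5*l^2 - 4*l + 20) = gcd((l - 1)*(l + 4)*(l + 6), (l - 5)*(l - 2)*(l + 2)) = 1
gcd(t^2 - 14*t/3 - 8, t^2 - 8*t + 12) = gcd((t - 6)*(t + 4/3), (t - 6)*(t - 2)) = t - 6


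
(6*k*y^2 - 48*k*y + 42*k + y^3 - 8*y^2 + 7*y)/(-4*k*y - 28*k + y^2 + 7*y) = (-6*k*y^2 + 48*k*y - 42*k - y^3 + 8*y^2 - 7*y)/(4*k*y + 28*k - y^2 - 7*y)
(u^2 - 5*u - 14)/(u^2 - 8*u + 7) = (u + 2)/(u - 1)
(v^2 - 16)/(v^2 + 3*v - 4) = (v - 4)/(v - 1)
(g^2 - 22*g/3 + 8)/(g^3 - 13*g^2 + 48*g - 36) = (g - 4/3)/(g^2 - 7*g + 6)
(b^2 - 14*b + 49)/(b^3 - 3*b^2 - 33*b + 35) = (b - 7)/(b^2 + 4*b - 5)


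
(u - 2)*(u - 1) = u^2 - 3*u + 2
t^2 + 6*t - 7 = (t - 1)*(t + 7)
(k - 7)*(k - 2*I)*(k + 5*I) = k^3 - 7*k^2 + 3*I*k^2 + 10*k - 21*I*k - 70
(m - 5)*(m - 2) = m^2 - 7*m + 10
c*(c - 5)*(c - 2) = c^3 - 7*c^2 + 10*c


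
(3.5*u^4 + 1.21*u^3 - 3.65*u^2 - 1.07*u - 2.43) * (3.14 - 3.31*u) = -11.585*u^5 + 6.9849*u^4 + 15.8809*u^3 - 7.9193*u^2 + 4.6835*u - 7.6302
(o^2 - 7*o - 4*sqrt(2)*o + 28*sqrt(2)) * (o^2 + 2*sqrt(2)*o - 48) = o^4 - 7*o^3 - 2*sqrt(2)*o^3 - 64*o^2 + 14*sqrt(2)*o^2 + 192*sqrt(2)*o + 448*o - 1344*sqrt(2)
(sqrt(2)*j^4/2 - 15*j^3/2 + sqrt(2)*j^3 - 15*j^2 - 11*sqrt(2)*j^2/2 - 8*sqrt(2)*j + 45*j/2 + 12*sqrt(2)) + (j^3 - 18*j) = sqrt(2)*j^4/2 - 13*j^3/2 + sqrt(2)*j^3 - 15*j^2 - 11*sqrt(2)*j^2/2 - 8*sqrt(2)*j + 9*j/2 + 12*sqrt(2)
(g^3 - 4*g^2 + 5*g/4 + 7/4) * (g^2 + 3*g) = g^5 - g^4 - 43*g^3/4 + 11*g^2/2 + 21*g/4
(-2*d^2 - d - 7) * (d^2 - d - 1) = -2*d^4 + d^3 - 4*d^2 + 8*d + 7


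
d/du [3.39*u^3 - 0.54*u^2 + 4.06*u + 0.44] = 10.17*u^2 - 1.08*u + 4.06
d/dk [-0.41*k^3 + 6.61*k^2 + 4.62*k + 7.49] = -1.23*k^2 + 13.22*k + 4.62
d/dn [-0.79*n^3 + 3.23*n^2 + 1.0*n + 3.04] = -2.37*n^2 + 6.46*n + 1.0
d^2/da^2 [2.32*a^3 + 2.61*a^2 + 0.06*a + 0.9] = 13.92*a + 5.22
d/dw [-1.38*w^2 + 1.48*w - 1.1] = 1.48 - 2.76*w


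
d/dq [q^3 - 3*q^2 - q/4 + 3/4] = 3*q^2 - 6*q - 1/4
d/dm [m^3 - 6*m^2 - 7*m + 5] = 3*m^2 - 12*m - 7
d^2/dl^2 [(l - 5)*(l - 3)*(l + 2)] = 6*l - 12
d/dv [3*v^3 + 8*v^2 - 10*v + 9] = 9*v^2 + 16*v - 10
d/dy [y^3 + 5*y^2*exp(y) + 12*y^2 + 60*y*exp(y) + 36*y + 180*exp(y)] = 5*y^2*exp(y) + 3*y^2 + 70*y*exp(y) + 24*y + 240*exp(y) + 36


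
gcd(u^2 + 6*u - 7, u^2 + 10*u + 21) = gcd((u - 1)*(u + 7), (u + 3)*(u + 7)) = u + 7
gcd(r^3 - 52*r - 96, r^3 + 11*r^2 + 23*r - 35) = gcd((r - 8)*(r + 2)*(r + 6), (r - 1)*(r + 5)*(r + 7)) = 1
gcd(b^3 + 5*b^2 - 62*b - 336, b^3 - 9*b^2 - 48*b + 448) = b^2 - b - 56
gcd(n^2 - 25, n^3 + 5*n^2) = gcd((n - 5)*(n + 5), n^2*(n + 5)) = n + 5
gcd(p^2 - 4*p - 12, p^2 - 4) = p + 2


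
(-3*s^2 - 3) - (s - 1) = -3*s^2 - s - 2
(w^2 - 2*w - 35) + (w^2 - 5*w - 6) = 2*w^2 - 7*w - 41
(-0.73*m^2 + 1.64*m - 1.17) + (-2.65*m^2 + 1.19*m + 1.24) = -3.38*m^2 + 2.83*m + 0.0700000000000001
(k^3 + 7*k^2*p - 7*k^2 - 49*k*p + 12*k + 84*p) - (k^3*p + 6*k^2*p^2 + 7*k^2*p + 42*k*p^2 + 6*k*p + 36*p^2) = -k^3*p + k^3 - 6*k^2*p^2 - 7*k^2 - 42*k*p^2 - 55*k*p + 12*k - 36*p^2 + 84*p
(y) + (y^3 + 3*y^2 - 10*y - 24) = y^3 + 3*y^2 - 9*y - 24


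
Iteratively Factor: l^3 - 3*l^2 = (l)*(l^2 - 3*l) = l*(l - 3)*(l)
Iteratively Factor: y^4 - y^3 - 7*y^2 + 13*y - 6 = (y - 1)*(y^3 - 7*y + 6) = (y - 1)^2*(y^2 + y - 6) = (y - 2)*(y - 1)^2*(y + 3)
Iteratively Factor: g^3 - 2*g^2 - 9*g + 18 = (g - 2)*(g^2 - 9) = (g - 3)*(g - 2)*(g + 3)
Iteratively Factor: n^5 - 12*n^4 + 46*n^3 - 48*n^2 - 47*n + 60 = (n - 1)*(n^4 - 11*n^3 + 35*n^2 - 13*n - 60) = (n - 3)*(n - 1)*(n^3 - 8*n^2 + 11*n + 20) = (n - 4)*(n - 3)*(n - 1)*(n^2 - 4*n - 5) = (n - 5)*(n - 4)*(n - 3)*(n - 1)*(n + 1)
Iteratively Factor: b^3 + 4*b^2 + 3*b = (b)*(b^2 + 4*b + 3) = b*(b + 1)*(b + 3)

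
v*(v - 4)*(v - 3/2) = v^3 - 11*v^2/2 + 6*v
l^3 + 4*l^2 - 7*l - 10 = (l - 2)*(l + 1)*(l + 5)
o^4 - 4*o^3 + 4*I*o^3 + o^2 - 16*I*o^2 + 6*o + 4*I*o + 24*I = (o - 3)*(o - 2)*(o + 1)*(o + 4*I)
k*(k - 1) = k^2 - k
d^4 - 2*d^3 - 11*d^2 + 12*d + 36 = (d - 3)^2*(d + 2)^2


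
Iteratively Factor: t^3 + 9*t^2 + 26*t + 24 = (t + 4)*(t^2 + 5*t + 6) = (t + 2)*(t + 4)*(t + 3)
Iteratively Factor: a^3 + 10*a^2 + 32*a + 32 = (a + 4)*(a^2 + 6*a + 8) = (a + 2)*(a + 4)*(a + 4)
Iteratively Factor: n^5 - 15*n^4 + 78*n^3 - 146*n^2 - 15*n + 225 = (n - 3)*(n^4 - 12*n^3 + 42*n^2 - 20*n - 75) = (n - 5)*(n - 3)*(n^3 - 7*n^2 + 7*n + 15) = (n - 5)*(n - 3)^2*(n^2 - 4*n - 5) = (n - 5)^2*(n - 3)^2*(n + 1)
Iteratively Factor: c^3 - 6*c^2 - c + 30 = (c + 2)*(c^2 - 8*c + 15) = (c - 5)*(c + 2)*(c - 3)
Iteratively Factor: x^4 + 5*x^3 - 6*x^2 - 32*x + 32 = (x - 2)*(x^3 + 7*x^2 + 8*x - 16) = (x - 2)*(x - 1)*(x^2 + 8*x + 16) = (x - 2)*(x - 1)*(x + 4)*(x + 4)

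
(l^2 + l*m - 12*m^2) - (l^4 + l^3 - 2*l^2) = -l^4 - l^3 + 3*l^2 + l*m - 12*m^2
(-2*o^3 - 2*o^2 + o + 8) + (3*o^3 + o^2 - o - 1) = o^3 - o^2 + 7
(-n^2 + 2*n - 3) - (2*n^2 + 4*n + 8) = -3*n^2 - 2*n - 11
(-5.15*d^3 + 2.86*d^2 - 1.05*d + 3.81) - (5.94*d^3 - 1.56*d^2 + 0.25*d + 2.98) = -11.09*d^3 + 4.42*d^2 - 1.3*d + 0.83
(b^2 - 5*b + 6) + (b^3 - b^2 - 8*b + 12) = b^3 - 13*b + 18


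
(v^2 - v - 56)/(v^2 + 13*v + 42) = (v - 8)/(v + 6)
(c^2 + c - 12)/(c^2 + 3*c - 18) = (c + 4)/(c + 6)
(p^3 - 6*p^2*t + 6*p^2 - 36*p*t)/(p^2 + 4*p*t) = (p^2 - 6*p*t + 6*p - 36*t)/(p + 4*t)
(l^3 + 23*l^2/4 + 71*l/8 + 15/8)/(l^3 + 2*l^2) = (8*l^3 + 46*l^2 + 71*l + 15)/(8*l^2*(l + 2))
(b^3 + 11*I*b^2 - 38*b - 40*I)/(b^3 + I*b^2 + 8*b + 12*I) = (b^2 + 9*I*b - 20)/(b^2 - I*b + 6)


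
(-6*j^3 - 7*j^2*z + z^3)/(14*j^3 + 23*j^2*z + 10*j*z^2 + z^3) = (-3*j + z)/(7*j + z)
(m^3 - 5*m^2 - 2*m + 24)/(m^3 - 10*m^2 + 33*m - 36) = (m + 2)/(m - 3)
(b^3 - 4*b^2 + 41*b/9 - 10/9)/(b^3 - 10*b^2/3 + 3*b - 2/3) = (b - 5/3)/(b - 1)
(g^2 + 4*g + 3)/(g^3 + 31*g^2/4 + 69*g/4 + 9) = 4*(g + 1)/(4*g^2 + 19*g + 12)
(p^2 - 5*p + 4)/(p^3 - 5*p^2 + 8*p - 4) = (p - 4)/(p^2 - 4*p + 4)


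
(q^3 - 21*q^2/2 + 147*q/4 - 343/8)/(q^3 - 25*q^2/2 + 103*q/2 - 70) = (q^2 - 7*q + 49/4)/(q^2 - 9*q + 20)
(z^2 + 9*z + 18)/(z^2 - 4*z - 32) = (z^2 + 9*z + 18)/(z^2 - 4*z - 32)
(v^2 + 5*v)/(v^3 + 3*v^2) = (v + 5)/(v*(v + 3))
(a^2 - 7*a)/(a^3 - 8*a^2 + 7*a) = 1/(a - 1)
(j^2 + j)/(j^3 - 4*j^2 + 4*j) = (j + 1)/(j^2 - 4*j + 4)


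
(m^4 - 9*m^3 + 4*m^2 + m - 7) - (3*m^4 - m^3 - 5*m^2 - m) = -2*m^4 - 8*m^3 + 9*m^2 + 2*m - 7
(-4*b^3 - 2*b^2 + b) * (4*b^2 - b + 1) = -16*b^5 - 4*b^4 + 2*b^3 - 3*b^2 + b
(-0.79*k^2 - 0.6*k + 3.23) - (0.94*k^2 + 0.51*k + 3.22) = -1.73*k^2 - 1.11*k + 0.00999999999999979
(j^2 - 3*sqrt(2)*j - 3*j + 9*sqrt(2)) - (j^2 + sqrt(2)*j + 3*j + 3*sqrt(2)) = -6*j - 4*sqrt(2)*j + 6*sqrt(2)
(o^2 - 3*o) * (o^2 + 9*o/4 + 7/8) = o^4 - 3*o^3/4 - 47*o^2/8 - 21*o/8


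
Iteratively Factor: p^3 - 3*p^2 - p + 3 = (p - 3)*(p^2 - 1) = (p - 3)*(p + 1)*(p - 1)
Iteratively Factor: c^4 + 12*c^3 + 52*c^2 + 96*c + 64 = (c + 2)*(c^3 + 10*c^2 + 32*c + 32) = (c + 2)*(c + 4)*(c^2 + 6*c + 8) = (c + 2)*(c + 4)^2*(c + 2)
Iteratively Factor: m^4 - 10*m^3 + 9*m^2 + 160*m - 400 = (m - 4)*(m^3 - 6*m^2 - 15*m + 100) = (m - 5)*(m - 4)*(m^2 - m - 20) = (m - 5)^2*(m - 4)*(m + 4)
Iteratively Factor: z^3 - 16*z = (z)*(z^2 - 16) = z*(z + 4)*(z - 4)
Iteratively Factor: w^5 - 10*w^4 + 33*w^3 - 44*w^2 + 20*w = (w - 5)*(w^4 - 5*w^3 + 8*w^2 - 4*w) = w*(w - 5)*(w^3 - 5*w^2 + 8*w - 4) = w*(w - 5)*(w - 2)*(w^2 - 3*w + 2) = w*(w - 5)*(w - 2)*(w - 1)*(w - 2)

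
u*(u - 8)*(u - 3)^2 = u^4 - 14*u^3 + 57*u^2 - 72*u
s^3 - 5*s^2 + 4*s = s*(s - 4)*(s - 1)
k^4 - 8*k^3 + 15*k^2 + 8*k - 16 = (k - 4)^2*(k - 1)*(k + 1)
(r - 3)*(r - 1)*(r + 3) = r^3 - r^2 - 9*r + 9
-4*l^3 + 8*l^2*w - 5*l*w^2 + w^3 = (-2*l + w)^2*(-l + w)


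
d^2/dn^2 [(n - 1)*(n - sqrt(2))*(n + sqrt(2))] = 6*n - 2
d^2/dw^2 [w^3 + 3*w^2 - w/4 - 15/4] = 6*w + 6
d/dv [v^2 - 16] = 2*v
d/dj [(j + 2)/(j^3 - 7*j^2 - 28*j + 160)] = (j^3 - 7*j^2 - 28*j + (j + 2)*(-3*j^2 + 14*j + 28) + 160)/(j^3 - 7*j^2 - 28*j + 160)^2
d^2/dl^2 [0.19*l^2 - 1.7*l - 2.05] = 0.380000000000000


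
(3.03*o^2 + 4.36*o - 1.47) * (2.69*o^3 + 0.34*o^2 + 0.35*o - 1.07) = 8.1507*o^5 + 12.7586*o^4 - 1.4114*o^3 - 2.2159*o^2 - 5.1797*o + 1.5729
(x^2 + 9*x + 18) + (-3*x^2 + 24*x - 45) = -2*x^2 + 33*x - 27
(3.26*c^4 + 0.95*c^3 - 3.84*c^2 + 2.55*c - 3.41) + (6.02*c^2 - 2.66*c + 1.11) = 3.26*c^4 + 0.95*c^3 + 2.18*c^2 - 0.11*c - 2.3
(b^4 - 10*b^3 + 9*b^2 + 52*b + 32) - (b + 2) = b^4 - 10*b^3 + 9*b^2 + 51*b + 30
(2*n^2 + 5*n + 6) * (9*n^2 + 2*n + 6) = 18*n^4 + 49*n^3 + 76*n^2 + 42*n + 36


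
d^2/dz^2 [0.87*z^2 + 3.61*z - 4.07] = 1.74000000000000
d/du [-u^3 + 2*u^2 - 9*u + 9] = -3*u^2 + 4*u - 9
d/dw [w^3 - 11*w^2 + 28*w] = 3*w^2 - 22*w + 28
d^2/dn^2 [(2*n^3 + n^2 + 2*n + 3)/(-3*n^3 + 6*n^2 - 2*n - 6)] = 2*(-45*n^6 - 18*n^5 + 180*n^4 + 406*n^3 - 342*n^2 - 162*n - 132)/(27*n^9 - 162*n^8 + 378*n^7 - 270*n^6 - 396*n^5 + 792*n^4 - 100*n^3 - 576*n^2 + 216*n + 216)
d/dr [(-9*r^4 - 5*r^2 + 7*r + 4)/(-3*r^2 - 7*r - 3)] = (54*r^5 + 189*r^4 + 108*r^3 + 56*r^2 + 54*r + 7)/(9*r^4 + 42*r^3 + 67*r^2 + 42*r + 9)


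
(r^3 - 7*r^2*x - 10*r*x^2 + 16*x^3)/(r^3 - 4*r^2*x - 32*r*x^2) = (r^2 + r*x - 2*x^2)/(r*(r + 4*x))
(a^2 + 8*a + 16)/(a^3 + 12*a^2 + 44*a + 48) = (a + 4)/(a^2 + 8*a + 12)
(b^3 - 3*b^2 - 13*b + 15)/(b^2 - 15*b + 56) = (b^3 - 3*b^2 - 13*b + 15)/(b^2 - 15*b + 56)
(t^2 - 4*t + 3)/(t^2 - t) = (t - 3)/t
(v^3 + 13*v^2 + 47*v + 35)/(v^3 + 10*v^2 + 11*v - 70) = (v + 1)/(v - 2)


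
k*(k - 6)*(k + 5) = k^3 - k^2 - 30*k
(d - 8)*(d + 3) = d^2 - 5*d - 24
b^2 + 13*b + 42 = (b + 6)*(b + 7)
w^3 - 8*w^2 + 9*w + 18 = (w - 6)*(w - 3)*(w + 1)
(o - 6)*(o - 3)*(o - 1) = o^3 - 10*o^2 + 27*o - 18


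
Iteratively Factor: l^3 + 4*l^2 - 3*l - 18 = (l + 3)*(l^2 + l - 6) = (l + 3)^2*(l - 2)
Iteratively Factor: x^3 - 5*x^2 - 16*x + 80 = (x - 4)*(x^2 - x - 20) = (x - 4)*(x + 4)*(x - 5)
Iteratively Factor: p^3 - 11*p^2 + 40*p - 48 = (p - 4)*(p^2 - 7*p + 12) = (p - 4)*(p - 3)*(p - 4)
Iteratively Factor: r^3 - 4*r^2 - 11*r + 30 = (r - 5)*(r^2 + r - 6) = (r - 5)*(r - 2)*(r + 3)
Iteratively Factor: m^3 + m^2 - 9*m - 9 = (m - 3)*(m^2 + 4*m + 3) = (m - 3)*(m + 3)*(m + 1)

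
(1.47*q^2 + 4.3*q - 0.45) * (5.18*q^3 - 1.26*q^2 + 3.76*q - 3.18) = 7.6146*q^5 + 20.4218*q^4 - 2.2218*q^3 + 12.0604*q^2 - 15.366*q + 1.431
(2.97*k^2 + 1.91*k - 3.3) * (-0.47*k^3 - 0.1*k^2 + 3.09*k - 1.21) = -1.3959*k^5 - 1.1947*k^4 + 10.5373*k^3 + 2.6382*k^2 - 12.5081*k + 3.993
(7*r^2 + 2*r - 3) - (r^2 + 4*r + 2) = 6*r^2 - 2*r - 5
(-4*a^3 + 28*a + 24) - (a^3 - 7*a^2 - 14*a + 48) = -5*a^3 + 7*a^2 + 42*a - 24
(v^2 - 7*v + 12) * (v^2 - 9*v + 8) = v^4 - 16*v^3 + 83*v^2 - 164*v + 96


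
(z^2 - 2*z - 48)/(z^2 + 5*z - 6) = (z - 8)/(z - 1)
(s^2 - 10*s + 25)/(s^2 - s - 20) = (s - 5)/(s + 4)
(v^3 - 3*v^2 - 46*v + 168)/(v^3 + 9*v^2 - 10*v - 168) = (v - 6)/(v + 6)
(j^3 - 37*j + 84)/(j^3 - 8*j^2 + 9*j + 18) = (j^2 + 3*j - 28)/(j^2 - 5*j - 6)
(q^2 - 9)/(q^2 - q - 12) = (q - 3)/(q - 4)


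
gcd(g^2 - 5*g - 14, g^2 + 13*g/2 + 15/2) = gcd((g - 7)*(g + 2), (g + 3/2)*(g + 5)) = 1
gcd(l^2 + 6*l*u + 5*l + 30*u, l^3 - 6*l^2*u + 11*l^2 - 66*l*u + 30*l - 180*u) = l + 5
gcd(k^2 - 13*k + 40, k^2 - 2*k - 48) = k - 8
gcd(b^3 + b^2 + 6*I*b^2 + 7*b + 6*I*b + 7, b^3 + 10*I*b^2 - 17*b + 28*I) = b^2 + 6*I*b + 7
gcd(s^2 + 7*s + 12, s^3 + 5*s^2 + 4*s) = s + 4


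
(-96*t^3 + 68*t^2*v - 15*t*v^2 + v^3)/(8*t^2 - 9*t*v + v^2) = (-12*t^2 + 7*t*v - v^2)/(t - v)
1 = 1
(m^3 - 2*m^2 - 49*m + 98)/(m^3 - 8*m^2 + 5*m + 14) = (m + 7)/(m + 1)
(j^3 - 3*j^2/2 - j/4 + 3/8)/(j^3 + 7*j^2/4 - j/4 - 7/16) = 2*(2*j - 3)/(4*j + 7)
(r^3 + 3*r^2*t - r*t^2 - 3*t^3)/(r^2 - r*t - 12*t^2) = (r^2 - t^2)/(r - 4*t)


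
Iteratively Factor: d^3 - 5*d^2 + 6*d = (d - 3)*(d^2 - 2*d) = d*(d - 3)*(d - 2)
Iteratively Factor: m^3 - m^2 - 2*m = (m - 2)*(m^2 + m) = m*(m - 2)*(m + 1)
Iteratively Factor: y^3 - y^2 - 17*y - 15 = (y + 1)*(y^2 - 2*y - 15) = (y - 5)*(y + 1)*(y + 3)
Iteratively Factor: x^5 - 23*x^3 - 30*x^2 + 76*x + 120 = (x + 2)*(x^4 - 2*x^3 - 19*x^2 + 8*x + 60) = (x + 2)*(x + 3)*(x^3 - 5*x^2 - 4*x + 20) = (x - 2)*(x + 2)*(x + 3)*(x^2 - 3*x - 10) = (x - 2)*(x + 2)^2*(x + 3)*(x - 5)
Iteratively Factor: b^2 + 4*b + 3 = (b + 3)*(b + 1)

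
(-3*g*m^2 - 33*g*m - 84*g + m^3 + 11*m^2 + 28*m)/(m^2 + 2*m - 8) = (-3*g*m - 21*g + m^2 + 7*m)/(m - 2)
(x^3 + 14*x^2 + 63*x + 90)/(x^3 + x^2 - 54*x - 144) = (x + 5)/(x - 8)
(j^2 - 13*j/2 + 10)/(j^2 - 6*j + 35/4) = 2*(j - 4)/(2*j - 7)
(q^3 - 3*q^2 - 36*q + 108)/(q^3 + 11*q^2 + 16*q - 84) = (q^2 - 9*q + 18)/(q^2 + 5*q - 14)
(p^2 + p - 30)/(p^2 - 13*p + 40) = (p + 6)/(p - 8)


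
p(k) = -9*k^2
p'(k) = -18*k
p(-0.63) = -3.57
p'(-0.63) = 11.34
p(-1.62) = -23.62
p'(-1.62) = 29.16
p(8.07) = -586.12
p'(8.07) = -145.26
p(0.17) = -0.26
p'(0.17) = -3.06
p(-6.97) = -437.23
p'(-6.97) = 125.46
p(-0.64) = -3.69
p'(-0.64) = 11.52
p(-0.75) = -5.06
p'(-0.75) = 13.50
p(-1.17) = -12.32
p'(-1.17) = 21.06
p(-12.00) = -1296.00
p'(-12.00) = 216.00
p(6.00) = -324.00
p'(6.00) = -108.00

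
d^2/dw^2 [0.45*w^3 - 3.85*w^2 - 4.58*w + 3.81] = 2.7*w - 7.7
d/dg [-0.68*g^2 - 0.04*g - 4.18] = -1.36*g - 0.04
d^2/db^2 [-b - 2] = 0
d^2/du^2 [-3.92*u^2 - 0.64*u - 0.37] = -7.84000000000000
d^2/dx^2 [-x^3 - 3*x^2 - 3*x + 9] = -6*x - 6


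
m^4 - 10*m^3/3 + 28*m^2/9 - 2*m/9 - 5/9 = (m - 5/3)*(m - 1)^2*(m + 1/3)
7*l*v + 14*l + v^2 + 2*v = (7*l + v)*(v + 2)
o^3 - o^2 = o^2*(o - 1)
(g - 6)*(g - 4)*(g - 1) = g^3 - 11*g^2 + 34*g - 24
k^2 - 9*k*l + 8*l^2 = (k - 8*l)*(k - l)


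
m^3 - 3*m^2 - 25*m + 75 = (m - 5)*(m - 3)*(m + 5)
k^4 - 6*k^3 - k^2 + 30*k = k*(k - 5)*(k - 3)*(k + 2)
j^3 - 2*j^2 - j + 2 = (j - 2)*(j - 1)*(j + 1)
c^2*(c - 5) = c^3 - 5*c^2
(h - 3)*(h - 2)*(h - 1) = h^3 - 6*h^2 + 11*h - 6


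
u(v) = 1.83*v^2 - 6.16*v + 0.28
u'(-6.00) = -28.12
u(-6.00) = 103.12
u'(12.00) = 37.76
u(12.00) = 189.88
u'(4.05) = 8.66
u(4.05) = 5.35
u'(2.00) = 1.16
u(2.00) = -4.72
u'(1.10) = -2.13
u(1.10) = -4.28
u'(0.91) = -2.83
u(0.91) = -3.81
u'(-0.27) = -7.15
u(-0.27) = 2.08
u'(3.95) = 8.30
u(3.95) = 4.50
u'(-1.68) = -12.31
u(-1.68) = 15.79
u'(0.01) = -6.12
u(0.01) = 0.22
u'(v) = 3.66*v - 6.16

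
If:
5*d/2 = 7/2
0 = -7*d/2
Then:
No Solution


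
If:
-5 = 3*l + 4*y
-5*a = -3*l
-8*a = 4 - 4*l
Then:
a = -3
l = -5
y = 5/2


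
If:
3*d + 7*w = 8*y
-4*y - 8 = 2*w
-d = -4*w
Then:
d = -64/23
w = -16/23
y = -38/23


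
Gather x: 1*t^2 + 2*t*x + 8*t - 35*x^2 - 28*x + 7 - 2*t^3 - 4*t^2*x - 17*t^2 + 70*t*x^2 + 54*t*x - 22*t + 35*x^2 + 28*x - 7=-2*t^3 - 16*t^2 + 70*t*x^2 - 14*t + x*(-4*t^2 + 56*t)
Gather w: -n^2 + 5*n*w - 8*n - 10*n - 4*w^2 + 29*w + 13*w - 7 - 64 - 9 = -n^2 - 18*n - 4*w^2 + w*(5*n + 42) - 80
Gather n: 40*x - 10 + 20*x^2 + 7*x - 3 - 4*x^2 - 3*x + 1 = 16*x^2 + 44*x - 12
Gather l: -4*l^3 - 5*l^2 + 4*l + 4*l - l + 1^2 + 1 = -4*l^3 - 5*l^2 + 7*l + 2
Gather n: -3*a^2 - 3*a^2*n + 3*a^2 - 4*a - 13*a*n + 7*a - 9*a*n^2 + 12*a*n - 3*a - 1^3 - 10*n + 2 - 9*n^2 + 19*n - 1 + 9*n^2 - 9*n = -9*a*n^2 + n*(-3*a^2 - a)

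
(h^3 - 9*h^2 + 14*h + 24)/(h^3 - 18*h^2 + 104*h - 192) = (h + 1)/(h - 8)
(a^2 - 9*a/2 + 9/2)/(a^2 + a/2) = (2*a^2 - 9*a + 9)/(a*(2*a + 1))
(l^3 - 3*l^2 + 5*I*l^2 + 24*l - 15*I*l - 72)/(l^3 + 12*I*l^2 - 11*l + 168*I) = (l - 3)/(l + 7*I)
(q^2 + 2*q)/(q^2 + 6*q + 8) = q/(q + 4)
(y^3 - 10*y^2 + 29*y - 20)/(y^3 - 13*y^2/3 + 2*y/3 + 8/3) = 3*(y - 5)/(3*y + 2)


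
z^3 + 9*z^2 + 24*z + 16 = (z + 1)*(z + 4)^2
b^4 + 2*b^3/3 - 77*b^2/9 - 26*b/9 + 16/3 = (b - 8/3)*(b - 2/3)*(b + 1)*(b + 3)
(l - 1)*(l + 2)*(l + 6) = l^3 + 7*l^2 + 4*l - 12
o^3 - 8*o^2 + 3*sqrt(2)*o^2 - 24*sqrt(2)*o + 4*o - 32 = (o - 8)*(o + sqrt(2))*(o + 2*sqrt(2))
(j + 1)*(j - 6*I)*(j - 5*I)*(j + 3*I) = j^4 + j^3 - 8*I*j^3 + 3*j^2 - 8*I*j^2 + 3*j - 90*I*j - 90*I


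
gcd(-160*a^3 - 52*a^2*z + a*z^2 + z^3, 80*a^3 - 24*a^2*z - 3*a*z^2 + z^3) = 5*a + z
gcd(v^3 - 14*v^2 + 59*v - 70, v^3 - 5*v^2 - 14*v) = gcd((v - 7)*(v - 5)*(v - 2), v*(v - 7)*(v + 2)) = v - 7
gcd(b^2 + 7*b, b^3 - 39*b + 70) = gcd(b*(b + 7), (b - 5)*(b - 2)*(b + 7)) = b + 7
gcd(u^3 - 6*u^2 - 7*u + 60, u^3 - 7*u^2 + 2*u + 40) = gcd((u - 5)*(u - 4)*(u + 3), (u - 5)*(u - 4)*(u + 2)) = u^2 - 9*u + 20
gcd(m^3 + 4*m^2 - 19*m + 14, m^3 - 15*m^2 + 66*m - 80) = m - 2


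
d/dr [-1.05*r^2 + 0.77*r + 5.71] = 0.77 - 2.1*r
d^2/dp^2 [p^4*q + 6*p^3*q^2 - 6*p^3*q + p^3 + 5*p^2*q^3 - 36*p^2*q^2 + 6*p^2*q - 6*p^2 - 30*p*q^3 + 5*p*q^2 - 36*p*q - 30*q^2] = 12*p^2*q + 36*p*q^2 - 36*p*q + 6*p + 10*q^3 - 72*q^2 + 12*q - 12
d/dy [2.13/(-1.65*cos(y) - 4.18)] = -3.5145*sin(y)/(1.65*cos(y) + 4.18)^2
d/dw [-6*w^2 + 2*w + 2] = 2 - 12*w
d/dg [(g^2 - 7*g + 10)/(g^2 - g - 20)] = 6/(g^2 + 8*g + 16)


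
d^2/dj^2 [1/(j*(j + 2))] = 2*(j^2 + j*(j + 2) + (j + 2)^2)/(j^3*(j + 2)^3)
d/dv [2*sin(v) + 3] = 2*cos(v)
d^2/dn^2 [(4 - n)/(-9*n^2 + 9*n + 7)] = 18*((5 - 3*n)*(-9*n^2 + 9*n + 7) - 9*(n - 4)*(2*n - 1)^2)/(-9*n^2 + 9*n + 7)^3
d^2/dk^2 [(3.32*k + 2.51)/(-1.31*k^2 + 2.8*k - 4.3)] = (-(2.62*k - 2.8)*(3.32*k + 2.51)*(5.24*k - 5.6) + (26.0952*k - 12.0158)*(1.31*k^2 - 2.8*k + 4.3))/(1.31*k^2 - 2.8*k + 4.3)^3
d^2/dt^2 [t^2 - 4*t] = 2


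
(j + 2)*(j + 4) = j^2 + 6*j + 8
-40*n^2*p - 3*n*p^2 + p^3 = p*(-8*n + p)*(5*n + p)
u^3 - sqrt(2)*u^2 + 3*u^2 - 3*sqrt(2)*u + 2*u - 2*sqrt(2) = (u + 1)*(u + 2)*(u - sqrt(2))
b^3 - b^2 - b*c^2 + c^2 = (b - 1)*(b - c)*(b + c)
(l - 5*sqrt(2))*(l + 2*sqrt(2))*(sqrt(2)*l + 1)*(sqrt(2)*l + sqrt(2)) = 2*l^4 - 5*sqrt(2)*l^3 + 2*l^3 - 46*l^2 - 5*sqrt(2)*l^2 - 46*l - 20*sqrt(2)*l - 20*sqrt(2)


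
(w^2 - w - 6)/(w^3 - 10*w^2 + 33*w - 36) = (w + 2)/(w^2 - 7*w + 12)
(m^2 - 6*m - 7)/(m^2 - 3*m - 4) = (m - 7)/(m - 4)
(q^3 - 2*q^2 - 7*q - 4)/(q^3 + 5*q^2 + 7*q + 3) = (q - 4)/(q + 3)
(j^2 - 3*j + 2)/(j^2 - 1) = (j - 2)/(j + 1)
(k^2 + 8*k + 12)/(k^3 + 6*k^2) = (k + 2)/k^2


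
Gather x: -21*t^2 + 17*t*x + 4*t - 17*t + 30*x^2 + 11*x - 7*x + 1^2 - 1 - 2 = -21*t^2 - 13*t + 30*x^2 + x*(17*t + 4) - 2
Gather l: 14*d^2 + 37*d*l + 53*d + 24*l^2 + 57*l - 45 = 14*d^2 + 53*d + 24*l^2 + l*(37*d + 57) - 45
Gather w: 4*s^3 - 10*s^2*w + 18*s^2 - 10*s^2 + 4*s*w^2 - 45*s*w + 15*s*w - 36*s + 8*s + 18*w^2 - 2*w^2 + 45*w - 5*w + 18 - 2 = 4*s^3 + 8*s^2 - 28*s + w^2*(4*s + 16) + w*(-10*s^2 - 30*s + 40) + 16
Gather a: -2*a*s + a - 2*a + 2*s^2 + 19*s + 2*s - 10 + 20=a*(-2*s - 1) + 2*s^2 + 21*s + 10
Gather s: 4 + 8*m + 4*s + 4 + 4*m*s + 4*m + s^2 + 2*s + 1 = 12*m + s^2 + s*(4*m + 6) + 9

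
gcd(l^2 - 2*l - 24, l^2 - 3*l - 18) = l - 6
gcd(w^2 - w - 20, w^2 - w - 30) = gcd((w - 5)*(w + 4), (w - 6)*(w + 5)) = 1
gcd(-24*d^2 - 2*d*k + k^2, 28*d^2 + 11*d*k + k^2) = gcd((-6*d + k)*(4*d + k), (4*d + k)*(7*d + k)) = 4*d + k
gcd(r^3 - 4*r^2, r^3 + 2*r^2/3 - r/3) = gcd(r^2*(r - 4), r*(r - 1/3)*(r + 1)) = r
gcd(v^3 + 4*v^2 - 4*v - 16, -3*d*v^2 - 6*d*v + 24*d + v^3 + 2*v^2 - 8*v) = v^2 + 2*v - 8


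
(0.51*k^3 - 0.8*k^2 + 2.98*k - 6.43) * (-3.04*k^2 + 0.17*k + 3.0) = -1.5504*k^5 + 2.5187*k^4 - 7.6652*k^3 + 17.6538*k^2 + 7.8469*k - 19.29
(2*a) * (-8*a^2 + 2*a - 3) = -16*a^3 + 4*a^2 - 6*a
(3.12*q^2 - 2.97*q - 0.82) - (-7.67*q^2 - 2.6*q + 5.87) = 10.79*q^2 - 0.37*q - 6.69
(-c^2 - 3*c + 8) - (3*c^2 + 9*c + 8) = -4*c^2 - 12*c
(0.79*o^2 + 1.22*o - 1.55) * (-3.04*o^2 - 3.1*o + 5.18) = -2.4016*o^4 - 6.1578*o^3 + 5.0222*o^2 + 11.1246*o - 8.029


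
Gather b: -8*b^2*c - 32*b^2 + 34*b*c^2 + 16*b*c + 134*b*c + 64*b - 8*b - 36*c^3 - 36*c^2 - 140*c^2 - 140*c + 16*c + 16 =b^2*(-8*c - 32) + b*(34*c^2 + 150*c + 56) - 36*c^3 - 176*c^2 - 124*c + 16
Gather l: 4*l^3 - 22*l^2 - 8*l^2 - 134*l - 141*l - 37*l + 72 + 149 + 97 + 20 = 4*l^3 - 30*l^2 - 312*l + 338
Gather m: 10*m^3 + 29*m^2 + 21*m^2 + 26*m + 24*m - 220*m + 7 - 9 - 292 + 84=10*m^3 + 50*m^2 - 170*m - 210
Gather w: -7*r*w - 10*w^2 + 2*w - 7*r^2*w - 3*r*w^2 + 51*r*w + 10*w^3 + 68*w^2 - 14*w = 10*w^3 + w^2*(58 - 3*r) + w*(-7*r^2 + 44*r - 12)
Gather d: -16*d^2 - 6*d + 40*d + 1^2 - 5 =-16*d^2 + 34*d - 4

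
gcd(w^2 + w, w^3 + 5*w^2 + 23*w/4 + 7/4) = w + 1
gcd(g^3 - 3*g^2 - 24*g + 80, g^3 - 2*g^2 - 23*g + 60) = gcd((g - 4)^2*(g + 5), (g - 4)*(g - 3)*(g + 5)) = g^2 + g - 20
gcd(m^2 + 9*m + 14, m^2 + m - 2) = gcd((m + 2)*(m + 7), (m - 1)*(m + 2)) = m + 2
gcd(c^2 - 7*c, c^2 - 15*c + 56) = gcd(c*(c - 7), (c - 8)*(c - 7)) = c - 7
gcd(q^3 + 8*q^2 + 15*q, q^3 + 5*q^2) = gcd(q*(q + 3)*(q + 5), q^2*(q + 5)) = q^2 + 5*q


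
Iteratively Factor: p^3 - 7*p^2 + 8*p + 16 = (p - 4)*(p^2 - 3*p - 4) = (p - 4)^2*(p + 1)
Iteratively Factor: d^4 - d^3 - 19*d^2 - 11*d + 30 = (d - 5)*(d^3 + 4*d^2 + d - 6) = (d - 5)*(d - 1)*(d^2 + 5*d + 6) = (d - 5)*(d - 1)*(d + 2)*(d + 3)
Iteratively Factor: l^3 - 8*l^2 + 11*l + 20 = (l + 1)*(l^2 - 9*l + 20) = (l - 5)*(l + 1)*(l - 4)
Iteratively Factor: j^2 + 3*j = (j)*(j + 3)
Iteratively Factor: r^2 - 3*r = (r)*(r - 3)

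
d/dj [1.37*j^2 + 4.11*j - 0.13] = 2.74*j + 4.11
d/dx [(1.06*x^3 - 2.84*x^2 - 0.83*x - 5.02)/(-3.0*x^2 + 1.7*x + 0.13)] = (-3.18*x^4 + 3.604*x^3 - 6.9046*x^2 - 30.8584*x + 8.4261)/(9.0*x^4 - 10.2*x^3 + 2.11*x^2 + 0.442*x + 0.0169)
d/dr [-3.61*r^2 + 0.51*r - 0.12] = 0.51 - 7.22*r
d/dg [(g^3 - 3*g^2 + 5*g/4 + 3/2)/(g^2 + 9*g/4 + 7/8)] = 2*(8*g^2 + 28*g - 73)/(16*g^2 + 56*g + 49)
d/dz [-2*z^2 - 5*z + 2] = -4*z - 5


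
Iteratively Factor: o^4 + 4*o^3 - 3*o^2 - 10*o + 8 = (o + 2)*(o^3 + 2*o^2 - 7*o + 4) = (o - 1)*(o + 2)*(o^2 + 3*o - 4) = (o - 1)^2*(o + 2)*(o + 4)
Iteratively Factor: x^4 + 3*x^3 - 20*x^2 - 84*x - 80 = (x + 4)*(x^3 - x^2 - 16*x - 20) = (x + 2)*(x + 4)*(x^2 - 3*x - 10) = (x - 5)*(x + 2)*(x + 4)*(x + 2)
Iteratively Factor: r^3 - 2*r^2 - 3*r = (r)*(r^2 - 2*r - 3) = r*(r + 1)*(r - 3)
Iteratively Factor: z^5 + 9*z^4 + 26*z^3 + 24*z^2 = (z)*(z^4 + 9*z^3 + 26*z^2 + 24*z) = z^2*(z^3 + 9*z^2 + 26*z + 24) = z^2*(z + 4)*(z^2 + 5*z + 6) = z^2*(z + 2)*(z + 4)*(z + 3)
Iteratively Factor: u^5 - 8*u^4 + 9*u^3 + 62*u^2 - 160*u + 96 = (u + 3)*(u^4 - 11*u^3 + 42*u^2 - 64*u + 32) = (u - 4)*(u + 3)*(u^3 - 7*u^2 + 14*u - 8) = (u - 4)^2*(u + 3)*(u^2 - 3*u + 2) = (u - 4)^2*(u - 1)*(u + 3)*(u - 2)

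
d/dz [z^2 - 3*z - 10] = 2*z - 3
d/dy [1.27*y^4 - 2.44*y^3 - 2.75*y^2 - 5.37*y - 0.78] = 5.08*y^3 - 7.32*y^2 - 5.5*y - 5.37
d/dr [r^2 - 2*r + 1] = 2*r - 2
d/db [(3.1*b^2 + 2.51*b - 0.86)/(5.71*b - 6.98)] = (17.701*b^2 - 43.276*b - 12.6092)/(32.6041*b^2 - 79.7116*b + 48.7204)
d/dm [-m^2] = -2*m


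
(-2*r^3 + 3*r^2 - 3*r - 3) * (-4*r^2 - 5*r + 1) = 8*r^5 - 2*r^4 - 5*r^3 + 30*r^2 + 12*r - 3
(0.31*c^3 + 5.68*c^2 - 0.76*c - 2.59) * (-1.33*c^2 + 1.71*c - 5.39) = -0.4123*c^5 - 7.0243*c^4 + 9.0527*c^3 - 28.4701*c^2 - 0.3325*c + 13.9601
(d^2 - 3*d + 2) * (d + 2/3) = d^3 - 7*d^2/3 + 4/3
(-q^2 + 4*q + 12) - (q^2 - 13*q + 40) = -2*q^2 + 17*q - 28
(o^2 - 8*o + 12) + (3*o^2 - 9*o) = 4*o^2 - 17*o + 12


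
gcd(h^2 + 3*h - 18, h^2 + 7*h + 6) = h + 6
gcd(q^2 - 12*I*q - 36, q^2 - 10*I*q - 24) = q - 6*I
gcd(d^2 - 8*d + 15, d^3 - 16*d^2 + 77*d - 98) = 1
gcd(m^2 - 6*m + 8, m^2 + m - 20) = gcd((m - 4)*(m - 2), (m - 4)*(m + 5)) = m - 4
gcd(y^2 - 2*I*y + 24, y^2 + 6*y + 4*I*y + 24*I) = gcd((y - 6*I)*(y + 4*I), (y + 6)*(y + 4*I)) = y + 4*I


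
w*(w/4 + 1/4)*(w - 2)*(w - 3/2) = w^4/4 - 5*w^3/8 - w^2/8 + 3*w/4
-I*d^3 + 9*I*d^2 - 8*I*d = d*(d - 8)*(-I*d + I)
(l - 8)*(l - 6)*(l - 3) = l^3 - 17*l^2 + 90*l - 144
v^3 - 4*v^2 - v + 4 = (v - 4)*(v - 1)*(v + 1)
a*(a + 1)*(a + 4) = a^3 + 5*a^2 + 4*a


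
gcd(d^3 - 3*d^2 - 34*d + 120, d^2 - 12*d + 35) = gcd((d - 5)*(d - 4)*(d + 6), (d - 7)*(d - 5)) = d - 5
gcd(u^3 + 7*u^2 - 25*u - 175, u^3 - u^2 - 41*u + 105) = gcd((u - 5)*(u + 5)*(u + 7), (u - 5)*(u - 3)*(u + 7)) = u^2 + 2*u - 35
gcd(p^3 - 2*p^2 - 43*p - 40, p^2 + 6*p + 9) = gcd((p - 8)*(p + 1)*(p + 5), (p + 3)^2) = 1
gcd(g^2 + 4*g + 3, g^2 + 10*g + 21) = g + 3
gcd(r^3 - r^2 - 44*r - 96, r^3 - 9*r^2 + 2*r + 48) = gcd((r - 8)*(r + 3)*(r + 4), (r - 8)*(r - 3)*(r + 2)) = r - 8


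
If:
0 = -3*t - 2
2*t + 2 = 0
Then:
No Solution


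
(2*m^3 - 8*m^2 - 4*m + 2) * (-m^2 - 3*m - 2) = -2*m^5 + 2*m^4 + 24*m^3 + 26*m^2 + 2*m - 4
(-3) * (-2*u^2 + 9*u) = 6*u^2 - 27*u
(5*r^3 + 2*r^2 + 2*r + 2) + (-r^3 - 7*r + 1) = 4*r^3 + 2*r^2 - 5*r + 3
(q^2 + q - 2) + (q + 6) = q^2 + 2*q + 4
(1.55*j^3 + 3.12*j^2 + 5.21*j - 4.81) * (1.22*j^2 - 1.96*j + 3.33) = 1.891*j^5 + 0.7684*j^4 + 5.4025*j^3 - 5.6902*j^2 + 26.7769*j - 16.0173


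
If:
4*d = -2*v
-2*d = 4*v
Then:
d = 0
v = 0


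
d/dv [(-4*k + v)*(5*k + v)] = k + 2*v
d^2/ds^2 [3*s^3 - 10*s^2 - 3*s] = 18*s - 20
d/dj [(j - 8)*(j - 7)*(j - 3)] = 3*j^2 - 36*j + 101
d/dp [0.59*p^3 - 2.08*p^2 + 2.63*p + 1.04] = 1.77*p^2 - 4.16*p + 2.63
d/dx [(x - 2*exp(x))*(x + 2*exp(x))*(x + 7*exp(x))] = 7*x^2*exp(x) + 3*x^2 - 8*x*exp(2*x) + 14*x*exp(x) - 84*exp(3*x) - 4*exp(2*x)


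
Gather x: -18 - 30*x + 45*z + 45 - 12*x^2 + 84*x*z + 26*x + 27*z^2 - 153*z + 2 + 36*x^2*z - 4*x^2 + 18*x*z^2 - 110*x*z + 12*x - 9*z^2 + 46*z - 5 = x^2*(36*z - 16) + x*(18*z^2 - 26*z + 8) + 18*z^2 - 62*z + 24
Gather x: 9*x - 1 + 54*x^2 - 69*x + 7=54*x^2 - 60*x + 6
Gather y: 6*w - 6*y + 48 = 6*w - 6*y + 48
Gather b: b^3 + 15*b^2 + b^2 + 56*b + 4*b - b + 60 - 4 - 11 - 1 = b^3 + 16*b^2 + 59*b + 44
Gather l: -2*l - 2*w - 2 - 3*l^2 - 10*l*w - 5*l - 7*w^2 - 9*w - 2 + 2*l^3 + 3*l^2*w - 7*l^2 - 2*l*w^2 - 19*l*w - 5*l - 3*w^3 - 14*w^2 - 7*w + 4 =2*l^3 + l^2*(3*w - 10) + l*(-2*w^2 - 29*w - 12) - 3*w^3 - 21*w^2 - 18*w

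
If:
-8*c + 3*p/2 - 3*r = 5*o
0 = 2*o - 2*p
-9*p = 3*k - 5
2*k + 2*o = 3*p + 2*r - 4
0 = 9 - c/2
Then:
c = 18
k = -1360/21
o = 155/7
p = 155/7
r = -443/6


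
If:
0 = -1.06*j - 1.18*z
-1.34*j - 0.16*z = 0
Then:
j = 0.00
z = 0.00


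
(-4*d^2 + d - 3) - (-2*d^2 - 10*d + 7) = -2*d^2 + 11*d - 10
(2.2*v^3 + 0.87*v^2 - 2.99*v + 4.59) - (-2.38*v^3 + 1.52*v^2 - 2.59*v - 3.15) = 4.58*v^3 - 0.65*v^2 - 0.4*v + 7.74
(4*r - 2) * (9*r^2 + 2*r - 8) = 36*r^3 - 10*r^2 - 36*r + 16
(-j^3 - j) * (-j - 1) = j^4 + j^3 + j^2 + j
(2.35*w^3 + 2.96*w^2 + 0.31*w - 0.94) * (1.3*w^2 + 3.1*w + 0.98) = 3.055*w^5 + 11.133*w^4 + 11.882*w^3 + 2.6398*w^2 - 2.6102*w - 0.9212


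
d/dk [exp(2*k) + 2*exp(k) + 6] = 2*(exp(k) + 1)*exp(k)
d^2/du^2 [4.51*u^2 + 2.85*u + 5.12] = 9.02000000000000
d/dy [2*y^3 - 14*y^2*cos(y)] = 2*y*(7*y*sin(y) + 3*y - 14*cos(y))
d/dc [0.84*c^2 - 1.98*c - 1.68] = 1.68*c - 1.98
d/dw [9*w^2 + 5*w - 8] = 18*w + 5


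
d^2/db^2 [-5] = 0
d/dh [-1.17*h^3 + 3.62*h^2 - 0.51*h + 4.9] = -3.51*h^2 + 7.24*h - 0.51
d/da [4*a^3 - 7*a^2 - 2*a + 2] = 12*a^2 - 14*a - 2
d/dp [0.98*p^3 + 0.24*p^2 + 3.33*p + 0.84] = 2.94*p^2 + 0.48*p + 3.33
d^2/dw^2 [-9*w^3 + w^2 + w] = 2 - 54*w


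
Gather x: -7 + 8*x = 8*x - 7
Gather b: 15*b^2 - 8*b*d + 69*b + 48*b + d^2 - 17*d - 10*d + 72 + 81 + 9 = 15*b^2 + b*(117 - 8*d) + d^2 - 27*d + 162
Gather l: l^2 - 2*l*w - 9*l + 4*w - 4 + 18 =l^2 + l*(-2*w - 9) + 4*w + 14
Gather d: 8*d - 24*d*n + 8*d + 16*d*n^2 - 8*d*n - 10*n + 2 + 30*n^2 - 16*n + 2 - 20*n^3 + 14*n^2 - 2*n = d*(16*n^2 - 32*n + 16) - 20*n^3 + 44*n^2 - 28*n + 4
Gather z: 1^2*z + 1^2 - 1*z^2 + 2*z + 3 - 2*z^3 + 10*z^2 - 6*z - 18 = -2*z^3 + 9*z^2 - 3*z - 14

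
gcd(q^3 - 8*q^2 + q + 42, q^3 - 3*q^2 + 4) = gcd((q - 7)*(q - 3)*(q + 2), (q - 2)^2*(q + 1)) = 1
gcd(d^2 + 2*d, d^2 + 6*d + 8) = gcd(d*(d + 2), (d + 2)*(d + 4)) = d + 2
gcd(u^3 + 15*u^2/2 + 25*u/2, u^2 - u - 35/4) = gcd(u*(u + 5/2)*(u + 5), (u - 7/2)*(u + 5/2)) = u + 5/2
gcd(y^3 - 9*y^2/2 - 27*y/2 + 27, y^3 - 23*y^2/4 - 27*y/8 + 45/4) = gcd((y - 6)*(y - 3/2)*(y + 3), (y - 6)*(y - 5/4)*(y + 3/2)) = y - 6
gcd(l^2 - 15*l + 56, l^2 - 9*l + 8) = l - 8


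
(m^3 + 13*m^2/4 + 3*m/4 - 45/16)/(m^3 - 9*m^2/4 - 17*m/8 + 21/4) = (8*m^2 + 14*m - 15)/(2*(4*m^2 - 15*m + 14))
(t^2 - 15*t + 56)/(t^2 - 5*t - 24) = (t - 7)/(t + 3)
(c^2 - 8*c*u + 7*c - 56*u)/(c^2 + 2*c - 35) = (c - 8*u)/(c - 5)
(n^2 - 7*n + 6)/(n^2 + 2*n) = (n^2 - 7*n + 6)/(n*(n + 2))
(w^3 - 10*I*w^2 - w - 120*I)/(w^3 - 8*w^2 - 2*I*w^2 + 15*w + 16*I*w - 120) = (w - 8*I)/(w - 8)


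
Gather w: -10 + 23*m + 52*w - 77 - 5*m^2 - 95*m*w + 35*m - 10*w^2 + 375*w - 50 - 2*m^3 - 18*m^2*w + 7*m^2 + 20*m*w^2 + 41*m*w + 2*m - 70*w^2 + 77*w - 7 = -2*m^3 + 2*m^2 + 60*m + w^2*(20*m - 80) + w*(-18*m^2 - 54*m + 504) - 144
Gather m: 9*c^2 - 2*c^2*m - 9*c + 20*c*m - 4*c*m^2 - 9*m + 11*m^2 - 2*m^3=9*c^2 - 9*c - 2*m^3 + m^2*(11 - 4*c) + m*(-2*c^2 + 20*c - 9)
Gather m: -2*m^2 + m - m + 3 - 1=2 - 2*m^2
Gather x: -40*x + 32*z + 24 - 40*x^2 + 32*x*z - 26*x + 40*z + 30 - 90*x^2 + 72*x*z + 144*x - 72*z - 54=-130*x^2 + x*(104*z + 78)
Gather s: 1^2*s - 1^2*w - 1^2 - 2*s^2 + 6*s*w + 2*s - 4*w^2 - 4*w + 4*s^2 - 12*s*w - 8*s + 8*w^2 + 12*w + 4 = 2*s^2 + s*(-6*w - 5) + 4*w^2 + 7*w + 3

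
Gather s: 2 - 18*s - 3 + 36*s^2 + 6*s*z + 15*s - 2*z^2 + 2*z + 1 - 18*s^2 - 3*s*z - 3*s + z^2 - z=18*s^2 + s*(3*z - 6) - z^2 + z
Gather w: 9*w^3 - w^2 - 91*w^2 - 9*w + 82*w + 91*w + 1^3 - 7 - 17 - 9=9*w^3 - 92*w^2 + 164*w - 32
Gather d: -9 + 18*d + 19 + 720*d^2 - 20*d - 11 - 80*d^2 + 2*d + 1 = 640*d^2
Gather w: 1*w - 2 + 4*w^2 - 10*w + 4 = 4*w^2 - 9*w + 2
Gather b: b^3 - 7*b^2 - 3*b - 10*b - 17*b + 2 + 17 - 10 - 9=b^3 - 7*b^2 - 30*b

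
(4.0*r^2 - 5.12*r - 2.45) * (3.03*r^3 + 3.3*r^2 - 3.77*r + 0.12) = 12.12*r^5 - 2.3136*r^4 - 39.3995*r^3 + 11.6974*r^2 + 8.6221*r - 0.294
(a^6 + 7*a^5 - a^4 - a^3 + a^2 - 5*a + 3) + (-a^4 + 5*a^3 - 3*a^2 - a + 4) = a^6 + 7*a^5 - 2*a^4 + 4*a^3 - 2*a^2 - 6*a + 7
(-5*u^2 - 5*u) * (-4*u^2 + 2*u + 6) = 20*u^4 + 10*u^3 - 40*u^2 - 30*u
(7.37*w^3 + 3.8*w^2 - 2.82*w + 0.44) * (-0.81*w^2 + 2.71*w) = -5.9697*w^5 + 16.8947*w^4 + 12.5822*w^3 - 7.9986*w^2 + 1.1924*w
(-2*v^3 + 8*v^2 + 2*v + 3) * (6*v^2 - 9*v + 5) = -12*v^5 + 66*v^4 - 70*v^3 + 40*v^2 - 17*v + 15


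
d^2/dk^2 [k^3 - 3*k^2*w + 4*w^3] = 6*k - 6*w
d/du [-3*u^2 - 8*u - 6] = -6*u - 8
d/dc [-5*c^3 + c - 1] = 1 - 15*c^2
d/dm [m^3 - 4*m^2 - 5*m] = 3*m^2 - 8*m - 5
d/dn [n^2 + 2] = 2*n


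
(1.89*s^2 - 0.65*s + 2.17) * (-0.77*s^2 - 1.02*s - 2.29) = -1.4553*s^4 - 1.4273*s^3 - 5.336*s^2 - 0.7249*s - 4.9693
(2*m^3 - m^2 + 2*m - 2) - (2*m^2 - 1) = 2*m^3 - 3*m^2 + 2*m - 1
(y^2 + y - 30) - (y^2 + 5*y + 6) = -4*y - 36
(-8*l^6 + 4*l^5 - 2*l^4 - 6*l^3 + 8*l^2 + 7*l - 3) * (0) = 0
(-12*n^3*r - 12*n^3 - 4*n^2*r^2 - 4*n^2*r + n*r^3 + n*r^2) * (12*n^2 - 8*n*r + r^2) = -144*n^5*r - 144*n^5 + 48*n^4*r^2 + 48*n^4*r + 32*n^3*r^3 + 32*n^3*r^2 - 12*n^2*r^4 - 12*n^2*r^3 + n*r^5 + n*r^4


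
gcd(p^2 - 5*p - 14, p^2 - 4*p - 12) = p + 2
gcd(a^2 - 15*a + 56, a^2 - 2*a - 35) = a - 7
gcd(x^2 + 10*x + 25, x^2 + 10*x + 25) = x^2 + 10*x + 25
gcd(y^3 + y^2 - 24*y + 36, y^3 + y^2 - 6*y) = y - 2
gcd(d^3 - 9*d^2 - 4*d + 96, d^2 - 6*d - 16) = d - 8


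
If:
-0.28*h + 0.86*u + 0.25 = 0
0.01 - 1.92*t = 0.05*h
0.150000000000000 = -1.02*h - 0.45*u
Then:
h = -0.02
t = 0.01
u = -0.30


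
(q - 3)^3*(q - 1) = q^4 - 10*q^3 + 36*q^2 - 54*q + 27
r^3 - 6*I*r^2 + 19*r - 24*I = (r - 8*I)*(r - I)*(r + 3*I)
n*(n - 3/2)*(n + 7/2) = n^3 + 2*n^2 - 21*n/4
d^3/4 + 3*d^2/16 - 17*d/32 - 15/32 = (d/4 + 1/4)*(d - 3/2)*(d + 5/4)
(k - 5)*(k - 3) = k^2 - 8*k + 15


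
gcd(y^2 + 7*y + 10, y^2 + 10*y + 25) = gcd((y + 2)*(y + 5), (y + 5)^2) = y + 5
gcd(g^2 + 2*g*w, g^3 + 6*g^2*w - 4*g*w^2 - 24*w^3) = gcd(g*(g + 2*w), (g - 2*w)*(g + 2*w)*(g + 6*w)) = g + 2*w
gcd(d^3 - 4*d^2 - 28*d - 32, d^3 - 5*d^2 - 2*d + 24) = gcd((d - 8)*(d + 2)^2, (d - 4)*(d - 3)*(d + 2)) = d + 2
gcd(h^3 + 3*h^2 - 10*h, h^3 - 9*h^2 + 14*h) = h^2 - 2*h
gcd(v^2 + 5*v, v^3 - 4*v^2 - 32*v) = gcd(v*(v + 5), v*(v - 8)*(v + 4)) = v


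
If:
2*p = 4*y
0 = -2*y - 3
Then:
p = -3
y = -3/2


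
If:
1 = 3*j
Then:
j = 1/3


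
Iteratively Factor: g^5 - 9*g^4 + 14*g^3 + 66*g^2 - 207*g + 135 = (g - 1)*(g^4 - 8*g^3 + 6*g^2 + 72*g - 135) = (g - 1)*(g + 3)*(g^3 - 11*g^2 + 39*g - 45) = (g - 3)*(g - 1)*(g + 3)*(g^2 - 8*g + 15) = (g - 5)*(g - 3)*(g - 1)*(g + 3)*(g - 3)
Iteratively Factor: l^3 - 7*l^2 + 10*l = (l - 5)*(l^2 - 2*l) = l*(l - 5)*(l - 2)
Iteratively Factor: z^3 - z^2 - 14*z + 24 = (z + 4)*(z^2 - 5*z + 6) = (z - 3)*(z + 4)*(z - 2)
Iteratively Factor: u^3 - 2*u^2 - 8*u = (u)*(u^2 - 2*u - 8) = u*(u - 4)*(u + 2)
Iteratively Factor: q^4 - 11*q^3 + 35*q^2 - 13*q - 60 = (q - 4)*(q^3 - 7*q^2 + 7*q + 15) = (q - 4)*(q + 1)*(q^2 - 8*q + 15) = (q - 4)*(q - 3)*(q + 1)*(q - 5)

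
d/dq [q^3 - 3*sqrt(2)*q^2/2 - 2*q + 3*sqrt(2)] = 3*q^2 - 3*sqrt(2)*q - 2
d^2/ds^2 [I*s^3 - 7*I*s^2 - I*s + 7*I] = I*(6*s - 14)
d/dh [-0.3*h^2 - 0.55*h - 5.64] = -0.6*h - 0.55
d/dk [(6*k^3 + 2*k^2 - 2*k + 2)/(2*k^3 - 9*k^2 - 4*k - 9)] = 2*(-29*k^4 - 20*k^3 - 100*k^2 + 13)/(4*k^6 - 36*k^5 + 65*k^4 + 36*k^3 + 178*k^2 + 72*k + 81)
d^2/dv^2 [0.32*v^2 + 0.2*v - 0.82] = 0.640000000000000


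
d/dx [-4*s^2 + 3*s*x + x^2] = 3*s + 2*x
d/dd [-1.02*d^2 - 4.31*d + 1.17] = -2.04*d - 4.31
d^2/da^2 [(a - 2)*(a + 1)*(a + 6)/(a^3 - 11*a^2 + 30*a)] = 4*(8*a^6 - 57*a^5 - 129*a^4 + 1439*a^3 - 2718*a^2 + 5940*a - 5400)/(a^3*(a^6 - 33*a^5 + 453*a^4 - 3311*a^3 + 13590*a^2 - 29700*a + 27000))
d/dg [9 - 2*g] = -2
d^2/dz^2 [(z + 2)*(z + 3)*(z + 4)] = 6*z + 18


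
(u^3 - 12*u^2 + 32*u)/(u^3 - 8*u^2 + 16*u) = (u - 8)/(u - 4)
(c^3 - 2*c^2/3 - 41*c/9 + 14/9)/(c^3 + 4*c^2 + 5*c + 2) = (9*c^2 - 24*c + 7)/(9*(c^2 + 2*c + 1))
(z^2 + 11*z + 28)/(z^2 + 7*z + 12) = (z + 7)/(z + 3)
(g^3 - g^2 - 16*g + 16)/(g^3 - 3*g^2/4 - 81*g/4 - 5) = 4*(g^2 - 5*g + 4)/(4*g^2 - 19*g - 5)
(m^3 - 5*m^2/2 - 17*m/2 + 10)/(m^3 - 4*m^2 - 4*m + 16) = (2*m^2 + 3*m - 5)/(2*(m^2 - 4))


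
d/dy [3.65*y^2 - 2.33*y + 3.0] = 7.3*y - 2.33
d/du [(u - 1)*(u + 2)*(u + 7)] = 3*u^2 + 16*u + 5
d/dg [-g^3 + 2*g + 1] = 2 - 3*g^2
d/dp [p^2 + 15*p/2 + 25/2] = 2*p + 15/2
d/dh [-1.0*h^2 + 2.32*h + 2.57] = 2.32 - 2.0*h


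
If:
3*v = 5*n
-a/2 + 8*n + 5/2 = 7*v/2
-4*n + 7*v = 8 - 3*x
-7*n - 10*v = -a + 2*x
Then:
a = 627/128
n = -3/128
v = -5/128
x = 349/128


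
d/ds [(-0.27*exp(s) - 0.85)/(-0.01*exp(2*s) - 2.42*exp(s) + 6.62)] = (-(0.02*exp(s) + 2.42)*(0.27*exp(s) + 0.85) + 0.0027*exp(2*s) + 0.6534*exp(s) - 1.7874)*exp(s)/(0.01*exp(2*s) + 2.42*exp(s) - 6.62)^2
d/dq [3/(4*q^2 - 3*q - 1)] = 3*(3 - 8*q)/(-4*q^2 + 3*q + 1)^2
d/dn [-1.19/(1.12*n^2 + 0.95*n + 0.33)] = (2.6656*n + 1.1305)/(1.12*n^2 + 0.95*n + 0.33)^2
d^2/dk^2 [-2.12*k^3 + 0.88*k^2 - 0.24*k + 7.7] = 1.76 - 12.72*k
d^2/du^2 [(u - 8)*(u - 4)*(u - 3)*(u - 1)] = 12*u^2 - 96*u + 166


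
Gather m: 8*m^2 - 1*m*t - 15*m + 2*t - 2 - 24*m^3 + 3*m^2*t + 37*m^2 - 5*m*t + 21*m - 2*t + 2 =-24*m^3 + m^2*(3*t + 45) + m*(6 - 6*t)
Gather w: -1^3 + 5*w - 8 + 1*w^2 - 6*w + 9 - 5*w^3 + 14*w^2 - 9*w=-5*w^3 + 15*w^2 - 10*w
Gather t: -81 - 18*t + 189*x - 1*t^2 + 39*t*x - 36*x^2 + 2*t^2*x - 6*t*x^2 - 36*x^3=t^2*(2*x - 1) + t*(-6*x^2 + 39*x - 18) - 36*x^3 - 36*x^2 + 189*x - 81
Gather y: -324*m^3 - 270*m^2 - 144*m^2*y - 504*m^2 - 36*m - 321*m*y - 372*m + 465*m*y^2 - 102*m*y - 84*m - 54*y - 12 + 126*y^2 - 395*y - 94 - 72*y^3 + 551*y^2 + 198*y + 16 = -324*m^3 - 774*m^2 - 492*m - 72*y^3 + y^2*(465*m + 677) + y*(-144*m^2 - 423*m - 251) - 90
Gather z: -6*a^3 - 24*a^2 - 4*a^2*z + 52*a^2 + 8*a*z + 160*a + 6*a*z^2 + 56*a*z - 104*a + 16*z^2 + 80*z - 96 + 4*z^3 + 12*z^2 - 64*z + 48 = -6*a^3 + 28*a^2 + 56*a + 4*z^3 + z^2*(6*a + 28) + z*(-4*a^2 + 64*a + 16) - 48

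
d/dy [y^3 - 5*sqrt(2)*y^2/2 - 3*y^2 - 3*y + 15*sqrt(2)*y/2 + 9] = 3*y^2 - 5*sqrt(2)*y - 6*y - 3 + 15*sqrt(2)/2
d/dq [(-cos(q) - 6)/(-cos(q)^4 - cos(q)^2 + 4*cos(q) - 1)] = (3*sin(q)^4 - 7*sin(q)^2 + 30*cos(q) + 6*cos(3*q) - 21)*sin(q)/(-sin(q)^4 + 3*sin(q)^2 + 4*cos(q) - 3)^2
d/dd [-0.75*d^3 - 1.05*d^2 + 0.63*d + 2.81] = -2.25*d^2 - 2.1*d + 0.63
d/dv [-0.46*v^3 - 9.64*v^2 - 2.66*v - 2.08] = -1.38*v^2 - 19.28*v - 2.66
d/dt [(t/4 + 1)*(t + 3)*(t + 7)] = 3*t^2/4 + 7*t + 61/4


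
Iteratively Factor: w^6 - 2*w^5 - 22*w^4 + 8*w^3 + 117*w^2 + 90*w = (w + 3)*(w^5 - 5*w^4 - 7*w^3 + 29*w^2 + 30*w) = (w + 1)*(w + 3)*(w^4 - 6*w^3 - w^2 + 30*w) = (w + 1)*(w + 2)*(w + 3)*(w^3 - 8*w^2 + 15*w) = w*(w + 1)*(w + 2)*(w + 3)*(w^2 - 8*w + 15) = w*(w - 3)*(w + 1)*(w + 2)*(w + 3)*(w - 5)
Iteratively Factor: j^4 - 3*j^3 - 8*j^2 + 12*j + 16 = (j + 2)*(j^3 - 5*j^2 + 2*j + 8) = (j + 1)*(j + 2)*(j^2 - 6*j + 8) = (j - 2)*(j + 1)*(j + 2)*(j - 4)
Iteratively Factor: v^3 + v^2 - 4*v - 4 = (v + 2)*(v^2 - v - 2) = (v + 1)*(v + 2)*(v - 2)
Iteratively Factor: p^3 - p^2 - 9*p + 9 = (p - 1)*(p^2 - 9) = (p - 1)*(p + 3)*(p - 3)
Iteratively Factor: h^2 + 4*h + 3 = (h + 1)*(h + 3)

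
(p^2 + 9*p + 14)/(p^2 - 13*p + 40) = (p^2 + 9*p + 14)/(p^2 - 13*p + 40)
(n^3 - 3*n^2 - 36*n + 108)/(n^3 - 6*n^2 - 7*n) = (-n^3 + 3*n^2 + 36*n - 108)/(n*(-n^2 + 6*n + 7))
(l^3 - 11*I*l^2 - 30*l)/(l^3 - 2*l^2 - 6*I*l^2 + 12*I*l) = (l - 5*I)/(l - 2)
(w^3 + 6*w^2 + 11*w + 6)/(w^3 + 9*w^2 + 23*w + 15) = (w + 2)/(w + 5)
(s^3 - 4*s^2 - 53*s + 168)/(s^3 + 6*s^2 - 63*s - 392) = (s - 3)/(s + 7)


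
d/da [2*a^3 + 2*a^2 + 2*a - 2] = 6*a^2 + 4*a + 2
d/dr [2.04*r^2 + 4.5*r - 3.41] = 4.08*r + 4.5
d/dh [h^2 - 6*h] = 2*h - 6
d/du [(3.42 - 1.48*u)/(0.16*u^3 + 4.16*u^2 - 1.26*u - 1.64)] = (0.4736*u^3 + 4.5152*u^2 - 28.4544*u + 6.7364)/(0.0256*u^6 + 1.3312*u^5 + 16.9024*u^4 - 11.008*u^3 - 12.0572*u^2 + 4.1328*u + 2.6896)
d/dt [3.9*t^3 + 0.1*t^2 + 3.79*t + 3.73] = 11.7*t^2 + 0.2*t + 3.79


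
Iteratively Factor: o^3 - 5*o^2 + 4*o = (o)*(o^2 - 5*o + 4) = o*(o - 1)*(o - 4)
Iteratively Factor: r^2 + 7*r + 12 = (r + 4)*(r + 3)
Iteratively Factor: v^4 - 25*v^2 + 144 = (v + 3)*(v^3 - 3*v^2 - 16*v + 48) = (v - 3)*(v + 3)*(v^2 - 16) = (v - 3)*(v + 3)*(v + 4)*(v - 4)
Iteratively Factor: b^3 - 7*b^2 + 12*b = (b - 3)*(b^2 - 4*b) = (b - 4)*(b - 3)*(b)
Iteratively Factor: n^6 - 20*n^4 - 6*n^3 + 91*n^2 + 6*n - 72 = (n - 1)*(n^5 + n^4 - 19*n^3 - 25*n^2 + 66*n + 72) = (n - 1)*(n + 1)*(n^4 - 19*n^2 - 6*n + 72) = (n - 2)*(n - 1)*(n + 1)*(n^3 + 2*n^2 - 15*n - 36) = (n - 2)*(n - 1)*(n + 1)*(n + 3)*(n^2 - n - 12) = (n - 4)*(n - 2)*(n - 1)*(n + 1)*(n + 3)*(n + 3)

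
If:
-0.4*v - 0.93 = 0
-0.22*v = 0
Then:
No Solution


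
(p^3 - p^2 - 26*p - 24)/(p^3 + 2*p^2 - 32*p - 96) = (p + 1)/(p + 4)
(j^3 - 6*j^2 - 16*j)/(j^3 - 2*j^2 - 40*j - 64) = j/(j + 4)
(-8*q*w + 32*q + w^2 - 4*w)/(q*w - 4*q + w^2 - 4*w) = (-8*q + w)/(q + w)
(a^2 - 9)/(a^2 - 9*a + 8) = (a^2 - 9)/(a^2 - 9*a + 8)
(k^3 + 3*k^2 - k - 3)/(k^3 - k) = (k + 3)/k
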